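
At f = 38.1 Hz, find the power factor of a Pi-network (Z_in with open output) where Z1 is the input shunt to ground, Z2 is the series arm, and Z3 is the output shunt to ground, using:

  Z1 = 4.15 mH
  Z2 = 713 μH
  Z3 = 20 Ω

Step 1 — Angular frequency: ω = 2π·f = 2π·38.1 = 239.4 rad/s.
Step 2 — Component impedances:
  Z1: Z = jωL = j·239.4·0.00415 = 0 + j0.9935 Ω
  Z2: Z = jωL = j·239.4·0.000713 = 0 + j0.1707 Ω
  Z3: Z = R = 20 Ω
Step 3 — With open output, the series arm Z2 and the output shunt Z3 appear in series to ground: Z2 + Z3 = 20 + j0.1707 Ω.
Step 4 — Parallel with input shunt Z1: Z_in = Z1 || (Z2 + Z3) = 0.04918 + j0.9906 Ω = 0.9918∠87.2° Ω.
Step 5 — Power factor: PF = cos(φ) = Re(Z)/|Z| = 0.04918/0.9918 = 0.04959.
Step 6 — Type: Im(Z) = 0.9906 ⇒ lagging (phase φ = 87.2°).

PF = 0.04959 (lagging, φ = 87.2°)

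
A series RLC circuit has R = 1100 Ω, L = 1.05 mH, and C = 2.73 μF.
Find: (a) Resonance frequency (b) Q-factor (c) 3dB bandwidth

Step 1 — Resonance: ω₀ = 1/√(LC) = 1/√(0.00105·2.73e-06) = 1.868e+04 rad/s.
Step 2 — f₀ = ω₀/(2π) = 2973 Hz.
Step 3 — Series Q: Q = ω₀L/R = 1.868e+04·0.00105/1100 = 0.01783.
Step 4 — Bandwidth: Δω = ω₀/Q = 1.048e+06 rad/s; BW = Δω/(2π) = 1.667e+05 Hz.

(a) f₀ = 2973 Hz  (b) Q = 0.01783  (c) BW = 1.667e+05 Hz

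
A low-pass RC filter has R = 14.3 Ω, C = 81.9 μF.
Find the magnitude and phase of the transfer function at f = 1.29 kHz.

Step 1 — Angular frequency: ω = 2π·1290 = 8105 rad/s.
Step 2 — Transfer function: H(jω) = 1/(1 + jωRC).
Step 3 — Denominator: 1 + jωRC = 1 + j·8105·14.3·8.19e-05 = 1 + j9.493.
Step 4 — H = 0.01098 - j0.1042.
Step 5 — Magnitude: |H| = 0.1048 (-19.6 dB); phase: φ = -84.0°.

|H| = 0.1048 (-19.6 dB), φ = -84.0°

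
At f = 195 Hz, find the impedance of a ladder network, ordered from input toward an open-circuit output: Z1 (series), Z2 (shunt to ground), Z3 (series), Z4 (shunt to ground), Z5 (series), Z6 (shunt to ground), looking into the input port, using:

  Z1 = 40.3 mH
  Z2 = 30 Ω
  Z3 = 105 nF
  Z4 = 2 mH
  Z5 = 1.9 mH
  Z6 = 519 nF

Step 1 — Angular frequency: ω = 2π·f = 2π·195 = 1225 rad/s.
Step 2 — Component impedances:
  Z1: Z = jωL = j·1225·0.0403 = 0 + j49.38 Ω
  Z2: Z = R = 30 Ω
  Z3: Z = 1/(jωC) = -j/(ω·C) = 0 - j7773 Ω
  Z4: Z = jωL = j·1225·0.002 = 0 + j2.45 Ω
  Z5: Z = jωL = j·1225·0.0019 = 0 + j2.328 Ω
  Z6: Z = 1/(jωC) = -j/(ω·C) = 0 - j1573 Ω
Step 3 — Ladder network (open output): work backward from the far end, alternating series and parallel combinations. Z_in = 30 + j49.26 Ω = 57.68∠58.7° Ω.

Z = 30 + j49.26 Ω = 57.68∠58.7° Ω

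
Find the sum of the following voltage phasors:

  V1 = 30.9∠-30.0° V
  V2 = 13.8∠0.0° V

Step 1 — Convert each phasor to rectangular form:
  V1 = 30.9·(cos(-30.0°) + j·sin(-30.0°)) = 26.76 - j15.45 V
  V2 = 13.8·(cos(0.0°) + j·sin(0.0°)) = 13.8 V
Step 2 — Sum components: V_total = 40.56 - j15.45 V.
Step 3 — Convert to polar: |V_total| = 43.4 V, ∠V_total = -20.9°.

V_total = 43.4∠-20.9° V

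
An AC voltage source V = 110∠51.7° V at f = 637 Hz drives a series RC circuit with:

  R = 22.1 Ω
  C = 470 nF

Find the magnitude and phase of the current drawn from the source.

Step 1 — Angular frequency: ω = 2π·f = 2π·637 = 4002 rad/s.
Step 2 — Component impedances:
  R: Z = R = 22.1 Ω
  C: Z = 1/(jωC) = -j/(ω·C) = 0 - j531.6 Ω
Step 3 — Series combination: Z_total = R + C = 22.1 - j531.6 Ω = 532.1∠-87.6° Ω.
Step 4 — Source phasor: V = 110∠51.7° V = 68.18 + j86.33 V.
Step 5 — Ohm's law: I = V / Z_total = (68.18 + j86.33) / (22.1 - j531.6) = -0.1568 + j0.1348 A.
Step 6 — Convert to polar: |I| = 0.2067 A, ∠I = 139.3°.

I = 0.2067∠139.3° A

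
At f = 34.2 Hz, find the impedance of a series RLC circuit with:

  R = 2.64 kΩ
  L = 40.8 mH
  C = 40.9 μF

Step 1 — Angular frequency: ω = 2π·f = 2π·34.2 = 214.9 rad/s.
Step 2 — Component impedances:
  R: Z = R = 2640 Ω
  L: Z = jωL = j·214.9·0.0408 = 0 + j8.767 Ω
  C: Z = 1/(jωC) = -j/(ω·C) = 0 - j113.8 Ω
Step 3 — Series combination: Z_total = R + L + C = 2640 - j105 Ω = 2642∠-2.3° Ω.

Z = 2640 - j105 Ω = 2642∠-2.3° Ω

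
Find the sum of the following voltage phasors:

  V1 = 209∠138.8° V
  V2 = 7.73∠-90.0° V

Step 1 — Convert each phasor to rectangular form:
  V1 = 209·(cos(138.8°) + j·sin(138.8°)) = -157.3 + j137.7 V
  V2 = 7.73·(cos(-90.0°) + j·sin(-90.0°)) = 0 - j7.73 V
Step 2 — Sum components: V_total = -157.3 + j129.9 V.
Step 3 — Convert to polar: |V_total| = 204 V, ∠V_total = 140.4°.

V_total = 204∠140.4° V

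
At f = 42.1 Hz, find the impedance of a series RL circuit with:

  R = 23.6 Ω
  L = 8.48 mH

Step 1 — Angular frequency: ω = 2π·f = 2π·42.1 = 264.5 rad/s.
Step 2 — Component impedances:
  R: Z = R = 23.6 Ω
  L: Z = jωL = j·264.5·0.00848 = 0 + j2.243 Ω
Step 3 — Series combination: Z_total = R + L = 23.6 + j2.243 Ω = 23.71∠5.4° Ω.

Z = 23.6 + j2.243 Ω = 23.71∠5.4° Ω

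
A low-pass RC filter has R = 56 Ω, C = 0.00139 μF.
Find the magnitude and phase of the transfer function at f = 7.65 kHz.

Step 1 — Angular frequency: ω = 2π·7650 = 4.807e+04 rad/s.
Step 2 — Transfer function: H(jω) = 1/(1 + jωRC).
Step 3 — Denominator: 1 + jωRC = 1 + j·4.807e+04·56·1.39e-09 = 1 + j0.003741.
Step 4 — H = 1 - j0.003741.
Step 5 — Magnitude: |H| = 1 (-0.0 dB); phase: φ = -0.2°.

|H| = 1 (-0.0 dB), φ = -0.2°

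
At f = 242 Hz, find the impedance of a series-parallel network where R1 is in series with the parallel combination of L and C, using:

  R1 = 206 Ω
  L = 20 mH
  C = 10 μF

Step 1 — Angular frequency: ω = 2π·f = 2π·242 = 1521 rad/s.
Step 2 — Component impedances:
  R1: Z = R = 206 Ω
  L: Z = jωL = j·1521·0.02 = 0 + j30.41 Ω
  C: Z = 1/(jωC) = -j/(ω·C) = 0 - j65.77 Ω
Step 3 — Parallel branch: L || C = 1/(1/L + 1/C) = 0 + j56.57 Ω.
Step 4 — Series with R1: Z_total = R1 + (L || C) = 206 + j56.57 Ω = 213.6∠15.4° Ω.

Z = 206 + j56.57 Ω = 213.6∠15.4° Ω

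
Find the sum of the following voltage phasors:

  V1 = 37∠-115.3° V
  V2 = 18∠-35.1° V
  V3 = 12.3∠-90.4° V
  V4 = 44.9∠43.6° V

Step 1 — Convert each phasor to rectangular form:
  V1 = 37·(cos(-115.3°) + j·sin(-115.3°)) = -15.81 - j33.45 V
  V2 = 18·(cos(-35.1°) + j·sin(-35.1°)) = 14.73 - j10.35 V
  V3 = 12.3·(cos(-90.4°) + j·sin(-90.4°)) = -0.08587 - j12.3 V
  V4 = 44.9·(cos(43.6°) + j·sin(43.6°)) = 32.52 + j30.96 V
Step 2 — Sum components: V_total = 31.34 - j25.14 V.
Step 3 — Convert to polar: |V_total| = 40.18 V, ∠V_total = -38.7°.

V_total = 40.18∠-38.7° V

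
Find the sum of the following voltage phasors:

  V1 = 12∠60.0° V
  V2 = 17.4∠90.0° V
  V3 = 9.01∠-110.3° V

Step 1 — Convert each phasor to rectangular form:
  V1 = 12·(cos(60.0°) + j·sin(60.0°)) = 6 + j10.39 V
  V2 = 17.4·(cos(90.0°) + j·sin(90.0°)) = 0 + j17.4 V
  V3 = 9.01·(cos(-110.3°) + j·sin(-110.3°)) = -3.126 - j8.45 V
Step 2 — Sum components: V_total = 2.874 + j19.34 V.
Step 3 — Convert to polar: |V_total| = 19.55 V, ∠V_total = 81.5°.

V_total = 19.55∠81.5° V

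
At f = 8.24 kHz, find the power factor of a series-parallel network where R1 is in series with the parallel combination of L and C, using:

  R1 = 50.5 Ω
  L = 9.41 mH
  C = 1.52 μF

Step 1 — Angular frequency: ω = 2π·f = 2π·8240 = 5.177e+04 rad/s.
Step 2 — Component impedances:
  R1: Z = R = 50.5 Ω
  L: Z = jωL = j·5.177e+04·0.00941 = 0 + j487.2 Ω
  C: Z = 1/(jωC) = -j/(ω·C) = 0 - j12.71 Ω
Step 3 — Parallel branch: L || C = 1/(1/L + 1/C) = 0 - j13.05 Ω.
Step 4 — Series with R1: Z_total = R1 + (L || C) = 50.5 - j13.05 Ω = 52.16∠-14.5° Ω.
Step 5 — Power factor: PF = cos(φ) = Re(Z)/|Z| = 50.5/52.16 = 0.9682.
Step 6 — Type: Im(Z) = -13.05 ⇒ leading (phase φ = -14.5°).

PF = 0.9682 (leading, φ = -14.5°)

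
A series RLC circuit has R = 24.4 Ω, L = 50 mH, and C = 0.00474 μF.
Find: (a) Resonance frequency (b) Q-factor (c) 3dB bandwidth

Step 1 — Resonance condition Im(Z)=0 gives ω₀ = 1/√(LC).
Step 2 — ω₀ = 1/√(0.05·4.74e-09) = 6.496e+04 rad/s.
Step 3 — f₀ = ω₀/(2π) = 1.034e+04 Hz.
Step 4 — Series Q: Q = ω₀L/R = 6.496e+04·0.05/24.4 = 133.1.
Step 5 — 3dB bandwidth: Δω = ω₀/Q = 488 rad/s; BW = Δω/(2π) = 77.67 Hz.

(a) f₀ = 1.034e+04 Hz  (b) Q = 133.1  (c) BW = 77.67 Hz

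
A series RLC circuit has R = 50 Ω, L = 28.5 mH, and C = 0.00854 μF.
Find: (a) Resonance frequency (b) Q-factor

Step 1 — Resonance condition Im(Z)=0 gives ω₀ = 1/√(LC).
Step 2 — ω₀ = 1/√(0.0285·8.54e-09) = 6.41e+04 rad/s.
Step 3 — f₀ = ω₀/(2π) = 1.02e+04 Hz.
Step 4 — Series Q: Q = ω₀L/R = 6.41e+04·0.0285/50 = 36.54.

(a) f₀ = 1.02e+04 Hz  (b) Q = 36.54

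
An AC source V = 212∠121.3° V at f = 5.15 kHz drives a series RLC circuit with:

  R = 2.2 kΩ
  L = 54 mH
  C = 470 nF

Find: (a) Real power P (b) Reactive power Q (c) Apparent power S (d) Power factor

Step 1 — Angular frequency: ω = 2π·f = 2π·5150 = 3.236e+04 rad/s.
Step 2 — Component impedances:
  R: Z = R = 2200 Ω
  L: Z = jωL = j·3.236e+04·0.054 = 0 + j1747 Ω
  C: Z = 1/(jωC) = -j/(ω·C) = 0 - j65.75 Ω
Step 3 — Series combination: Z_total = R + L + C = 2200 + j1682 Ω = 2769∠37.4° Ω.
Step 4 — Source phasor: V = 212∠121.3° V = -110.1 + j181.1 V.
Step 5 — Current: I = V / Z = 0.008126 + j0.07613 A = 0.07656∠83.9° A.
Step 6 — Complex power: S = V·I* = 12.9 + j9.857 VA.
Step 7 — Real power: P = Re(S) = 12.9 W.
Step 8 — Reactive power: Q = Im(S) = 9.857 VAR.
Step 9 — Apparent power: |S| = 16.23 VA.
Step 10 — Power factor: PF = P/|S| = 0.7945 (lagging).

(a) P = 12.9 W  (b) Q = 9.857 VAR  (c) S = 16.23 VA  (d) PF = 0.7945 (lagging)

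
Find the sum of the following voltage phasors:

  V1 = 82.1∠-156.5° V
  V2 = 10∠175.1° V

Step 1 — Convert each phasor to rectangular form:
  V1 = 82.1·(cos(-156.5°) + j·sin(-156.5°)) = -75.29 - j32.74 V
  V2 = 10·(cos(175.1°) + j·sin(175.1°)) = -9.963 + j0.8542 V
Step 2 — Sum components: V_total = -85.25 - j31.88 V.
Step 3 — Convert to polar: |V_total| = 91.02 V, ∠V_total = -159.5°.

V_total = 91.02∠-159.5° V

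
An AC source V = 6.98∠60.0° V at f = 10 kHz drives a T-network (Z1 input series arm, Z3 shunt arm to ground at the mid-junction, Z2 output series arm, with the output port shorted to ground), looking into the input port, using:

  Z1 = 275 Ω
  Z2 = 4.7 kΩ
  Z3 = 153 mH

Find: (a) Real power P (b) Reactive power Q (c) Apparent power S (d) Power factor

Step 1 — Angular frequency: ω = 2π·f = 2π·1e+04 = 6.283e+04 rad/s.
Step 2 — Component impedances:
  Z1: Z = R = 275 Ω
  Z2: Z = R = 4700 Ω
  Z3: Z = jωL = j·6.283e+04·0.153 = 0 + j9613 Ω
Step 3 — With the output port shorted to ground, the output series arm Z2 runs from the junction to ground; the shunt arm Z3 also runs from the junction to ground. They appear in parallel: Z3 || Z2 = 3793 + j1855 Ω.
Step 4 — Series with input arm Z1: Z_in = Z1 + (Z3 || Z2) = 4068 + j1855 Ω = 4471∠24.5° Ω.
Step 5 — Source phasor: V = 6.98∠60.0° V = 3.49 + j6.045 V.
Step 6 — Current: I = V / Z = 0.001271 + j0.0009064 A = 0.001561∠35.5° A.
Step 7 — Complex power: S = V·I* = 0.009915 + j0.00452 VA.
Step 8 — Real power: P = Re(S) = 0.009915 W.
Step 9 — Reactive power: Q = Im(S) = 0.00452 VAR.
Step 10 — Apparent power: |S| = 0.0109 VA.
Step 11 — Power factor: PF = P/|S| = 0.9099 (lagging).

(a) P = 0.009915 W  (b) Q = 0.00452 VAR  (c) S = 0.0109 VA  (d) PF = 0.9099 (lagging)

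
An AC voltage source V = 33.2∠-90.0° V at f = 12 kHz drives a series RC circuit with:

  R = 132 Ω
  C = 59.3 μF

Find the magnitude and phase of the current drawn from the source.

Step 1 — Angular frequency: ω = 2π·f = 2π·1.2e+04 = 7.54e+04 rad/s.
Step 2 — Component impedances:
  R: Z = R = 132 Ω
  C: Z = 1/(jωC) = -j/(ω·C) = 0 - j0.2237 Ω
Step 3 — Series combination: Z_total = R + C = 132 - j0.2237 Ω = 132∠-0.1° Ω.
Step 4 — Source phasor: V = 33.2∠-90.0° V = 0 - j33.2 V.
Step 5 — Ohm's law: I = V / Z_total = (0 - j33.2) / (132 - j0.2237) = 0.0004262 - j0.2515 A.
Step 6 — Convert to polar: |I| = 0.2515 A, ∠I = -89.9°.

I = 0.2515∠-89.9° A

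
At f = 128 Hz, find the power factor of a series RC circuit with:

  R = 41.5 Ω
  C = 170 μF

Step 1 — Angular frequency: ω = 2π·f = 2π·128 = 804.2 rad/s.
Step 2 — Component impedances:
  R: Z = R = 41.5 Ω
  C: Z = 1/(jωC) = -j/(ω·C) = 0 - j7.314 Ω
Step 3 — Series combination: Z_total = R + C = 41.5 - j7.314 Ω = 42.14∠-10.0° Ω.
Step 4 — Power factor: PF = cos(φ) = Re(Z)/|Z| = 41.5/42.14 = 0.9848.
Step 5 — Type: Im(Z) = -7.314 ⇒ leading (phase φ = -10.0°).

PF = 0.9848 (leading, φ = -10.0°)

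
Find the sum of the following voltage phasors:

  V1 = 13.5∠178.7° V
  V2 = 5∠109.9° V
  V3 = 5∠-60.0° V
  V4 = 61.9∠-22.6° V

Step 1 — Convert each phasor to rectangular form:
  V1 = 13.5·(cos(178.7°) + j·sin(178.7°)) = -13.5 + j0.3063 V
  V2 = 5·(cos(109.9°) + j·sin(109.9°)) = -1.702 + j4.701 V
  V3 = 5·(cos(-60.0°) + j·sin(-60.0°)) = 2.5 - j4.33 V
  V4 = 61.9·(cos(-22.6°) + j·sin(-22.6°)) = 57.15 - j23.79 V
Step 2 — Sum components: V_total = 44.45 - j23.11 V.
Step 3 — Convert to polar: |V_total| = 50.1 V, ∠V_total = -27.5°.

V_total = 50.1∠-27.5° V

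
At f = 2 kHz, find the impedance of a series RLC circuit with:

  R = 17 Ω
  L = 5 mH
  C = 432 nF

Step 1 — Angular frequency: ω = 2π·f = 2π·2000 = 1.257e+04 rad/s.
Step 2 — Component impedances:
  R: Z = R = 17 Ω
  L: Z = jωL = j·1.257e+04·0.005 = 0 + j62.83 Ω
  C: Z = 1/(jωC) = -j/(ω·C) = 0 - j184.2 Ω
Step 3 — Series combination: Z_total = R + L + C = 17 - j121.4 Ω = 122.6∠-82.0° Ω.

Z = 17 - j121.4 Ω = 122.6∠-82.0° Ω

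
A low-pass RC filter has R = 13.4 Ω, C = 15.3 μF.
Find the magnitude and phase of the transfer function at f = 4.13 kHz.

Step 1 — Angular frequency: ω = 2π·4130 = 2.595e+04 rad/s.
Step 2 — Transfer function: H(jω) = 1/(1 + jωRC).
Step 3 — Denominator: 1 + jωRC = 1 + j·2.595e+04·13.4·1.53e-05 = 1 + j5.32.
Step 4 — H = 0.03412 - j0.1815.
Step 5 — Magnitude: |H| = 0.1847 (-14.7 dB); phase: φ = -79.4°.

|H| = 0.1847 (-14.7 dB), φ = -79.4°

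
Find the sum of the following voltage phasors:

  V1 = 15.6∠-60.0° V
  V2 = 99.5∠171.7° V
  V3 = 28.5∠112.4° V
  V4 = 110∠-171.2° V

Step 1 — Convert each phasor to rectangular form:
  V1 = 15.6·(cos(-60.0°) + j·sin(-60.0°)) = 7.8 - j13.51 V
  V2 = 99.5·(cos(171.7°) + j·sin(171.7°)) = -98.46 + j14.36 V
  V3 = 28.5·(cos(112.4°) + j·sin(112.4°)) = -10.86 + j26.35 V
  V4 = 110·(cos(-171.2°) + j·sin(-171.2°)) = -108.7 - j16.83 V
Step 2 — Sum components: V_total = -210.2 + j10.37 V.
Step 3 — Convert to polar: |V_total| = 210.5 V, ∠V_total = 177.2°.

V_total = 210.5∠177.2° V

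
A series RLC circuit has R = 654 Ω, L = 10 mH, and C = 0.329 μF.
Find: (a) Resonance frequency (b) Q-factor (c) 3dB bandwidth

Step 1 — Resonance condition Im(Z)=0 gives ω₀ = 1/√(LC).
Step 2 — ω₀ = 1/√(0.01·3.29e-07) = 1.743e+04 rad/s.
Step 3 — f₀ = ω₀/(2π) = 2775 Hz.
Step 4 — Series Q: Q = ω₀L/R = 1.743e+04·0.01/654 = 0.2666.
Step 5 — 3dB bandwidth: Δω = ω₀/Q = 6.54e+04 rad/s; BW = Δω/(2π) = 1.041e+04 Hz.

(a) f₀ = 2775 Hz  (b) Q = 0.2666  (c) BW = 1.041e+04 Hz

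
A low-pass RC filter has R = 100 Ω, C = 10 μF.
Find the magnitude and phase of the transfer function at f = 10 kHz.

Step 1 — Angular frequency: ω = 2π·1e+04 = 6.283e+04 rad/s.
Step 2 — Transfer function: H(jω) = 1/(1 + jωRC).
Step 3 — Denominator: 1 + jωRC = 1 + j·6.283e+04·100·1e-05 = 1 + j62.83.
Step 4 — H = 0.0002532 - j0.01591.
Step 5 — Magnitude: |H| = 0.01591 (-36.0 dB); phase: φ = -89.1°.

|H| = 0.01591 (-36.0 dB), φ = -89.1°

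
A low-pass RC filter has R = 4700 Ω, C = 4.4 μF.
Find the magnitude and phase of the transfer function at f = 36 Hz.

Step 1 — Angular frequency: ω = 2π·36 = 226.2 rad/s.
Step 2 — Transfer function: H(jω) = 1/(1 + jωRC).
Step 3 — Denominator: 1 + jωRC = 1 + j·226.2·4700·4.4e-06 = 1 + j4.678.
Step 4 — H = 0.0437 - j0.2044.
Step 5 — Magnitude: |H| = 0.2091 (-13.6 dB); phase: φ = -77.9°.

|H| = 0.2091 (-13.6 dB), φ = -77.9°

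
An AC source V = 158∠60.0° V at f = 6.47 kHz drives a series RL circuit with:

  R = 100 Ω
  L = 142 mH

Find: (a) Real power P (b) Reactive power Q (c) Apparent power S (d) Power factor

Step 1 — Angular frequency: ω = 2π·f = 2π·6470 = 4.065e+04 rad/s.
Step 2 — Component impedances:
  R: Z = R = 100 Ω
  L: Z = jωL = j·4.065e+04·0.142 = 0 + j5773 Ω
Step 3 — Series combination: Z_total = R + L = 100 + j5773 Ω = 5773∠89.0° Ω.
Step 4 — Source phasor: V = 158∠60.0° V = 79 + j136.8 V.
Step 5 — Current: I = V / Z = 0.02393 - j0.01327 A = 0.02737∠-29.0° A.
Step 6 — Complex power: S = V·I* = 0.07489 + j4.323 VA.
Step 7 — Real power: P = Re(S) = 0.07489 W.
Step 8 — Reactive power: Q = Im(S) = 4.323 VAR.
Step 9 — Apparent power: |S| = 4.324 VA.
Step 10 — Power factor: PF = P/|S| = 0.01732 (lagging).

(a) P = 0.07489 W  (b) Q = 4.323 VAR  (c) S = 4.324 VA  (d) PF = 0.01732 (lagging)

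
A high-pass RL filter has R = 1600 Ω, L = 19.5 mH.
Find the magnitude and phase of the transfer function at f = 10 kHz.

Step 1 — Angular frequency: ω = 2π·1e+04 = 6.283e+04 rad/s.
Step 2 — Transfer function: H(jω) = jωL/(R + jωL).
Step 3 — Numerator jωL = j·1225; denominator R + jωL = 1600 + j1225.
Step 4 — H = 0.3696 + j0.4827.
Step 5 — Magnitude: |H| = 0.608 (-4.3 dB); phase: φ = 52.6°.

|H| = 0.608 (-4.3 dB), φ = 52.6°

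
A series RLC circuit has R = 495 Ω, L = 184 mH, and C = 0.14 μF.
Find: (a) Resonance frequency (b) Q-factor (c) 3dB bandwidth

Step 1 — Resonance: ω₀ = 1/√(LC) = 1/√(0.184·1.4e-07) = 6231 rad/s.
Step 2 — f₀ = ω₀/(2π) = 991.6 Hz.
Step 3 — Series Q: Q = ω₀L/R = 6231·0.184/495 = 2.316.
Step 4 — Bandwidth: Δω = ω₀/Q = 2690 rad/s; BW = Δω/(2π) = 428.2 Hz.

(a) f₀ = 991.6 Hz  (b) Q = 2.316  (c) BW = 428.2 Hz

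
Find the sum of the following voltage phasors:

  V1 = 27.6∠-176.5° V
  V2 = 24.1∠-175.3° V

Step 1 — Convert each phasor to rectangular form:
  V1 = 27.6·(cos(-176.5°) + j·sin(-176.5°)) = -27.55 - j1.685 V
  V2 = 24.1·(cos(-175.3°) + j·sin(-175.3°)) = -24.02 - j1.975 V
Step 2 — Sum components: V_total = -51.57 - j3.66 V.
Step 3 — Convert to polar: |V_total| = 51.7 V, ∠V_total = -175.9°.

V_total = 51.7∠-175.9° V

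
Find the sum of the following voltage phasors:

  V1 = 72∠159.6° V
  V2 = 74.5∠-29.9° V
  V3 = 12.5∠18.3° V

Step 1 — Convert each phasor to rectangular form:
  V1 = 72·(cos(159.6°) + j·sin(159.6°)) = -67.48 + j25.1 V
  V2 = 74.5·(cos(-29.9°) + j·sin(-29.9°)) = 64.58 - j37.14 V
  V3 = 12.5·(cos(18.3°) + j·sin(18.3°)) = 11.87 + j3.925 V
Step 2 — Sum components: V_total = 8.967 - j8.115 V.
Step 3 — Convert to polar: |V_total| = 12.09 V, ∠V_total = -42.1°.

V_total = 12.09∠-42.1° V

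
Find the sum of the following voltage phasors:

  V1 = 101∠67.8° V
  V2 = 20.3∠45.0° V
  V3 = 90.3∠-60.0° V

Step 1 — Convert each phasor to rectangular form:
  V1 = 101·(cos(67.8°) + j·sin(67.8°)) = 38.16 + j93.51 V
  V2 = 20.3·(cos(45.0°) + j·sin(45.0°)) = 14.35 + j14.35 V
  V3 = 90.3·(cos(-60.0°) + j·sin(-60.0°)) = 45.15 - j78.2 V
Step 2 — Sum components: V_total = 97.67 + j29.67 V.
Step 3 — Convert to polar: |V_total| = 102.1 V, ∠V_total = 16.9°.

V_total = 102.1∠16.9° V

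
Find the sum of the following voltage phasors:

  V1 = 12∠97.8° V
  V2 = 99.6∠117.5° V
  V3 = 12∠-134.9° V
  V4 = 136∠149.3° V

Step 1 — Convert each phasor to rectangular form:
  V1 = 12·(cos(97.8°) + j·sin(97.8°)) = -1.629 + j11.89 V
  V2 = 99.6·(cos(117.5°) + j·sin(117.5°)) = -45.99 + j88.35 V
  V3 = 12·(cos(-134.9°) + j·sin(-134.9°)) = -8.47 - j8.5 V
  V4 = 136·(cos(149.3°) + j·sin(149.3°)) = -116.9 + j69.43 V
Step 2 — Sum components: V_total = -173 + j161.2 V.
Step 3 — Convert to polar: |V_total| = 236.5 V, ∠V_total = 137.0°.

V_total = 236.5∠137.0° V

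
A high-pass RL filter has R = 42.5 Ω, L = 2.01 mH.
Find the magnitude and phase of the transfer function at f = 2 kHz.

Step 1 — Angular frequency: ω = 2π·2000 = 1.257e+04 rad/s.
Step 2 — Transfer function: H(jω) = jωL/(R + jωL).
Step 3 — Numerator jωL = j·25.26; denominator R + jωL = 42.5 + j25.26.
Step 4 — H = 0.261 + j0.4392.
Step 5 — Magnitude: |H| = 0.5109 (-5.8 dB); phase: φ = 59.3°.

|H| = 0.5109 (-5.8 dB), φ = 59.3°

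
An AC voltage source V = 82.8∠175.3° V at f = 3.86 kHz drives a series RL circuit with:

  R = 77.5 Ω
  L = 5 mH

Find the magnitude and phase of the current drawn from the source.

Step 1 — Angular frequency: ω = 2π·f = 2π·3860 = 2.425e+04 rad/s.
Step 2 — Component impedances:
  R: Z = R = 77.5 Ω
  L: Z = jωL = j·2.425e+04·0.005 = 0 + j121.3 Ω
Step 3 — Series combination: Z_total = R + L = 77.5 + j121.3 Ω = 143.9∠57.4° Ω.
Step 4 — Source phasor: V = 82.8∠175.3° V = -82.52 + j6.785 V.
Step 5 — Ohm's law: I = V / Z_total = (-82.52 + j6.785) / (77.5 + j121.3) = -0.2691 + j0.5085 A.
Step 6 — Convert to polar: |I| = 0.5753 A, ∠I = 117.9°.

I = 0.5753∠117.9° A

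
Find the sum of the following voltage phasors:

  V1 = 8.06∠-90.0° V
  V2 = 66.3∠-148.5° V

Step 1 — Convert each phasor to rectangular form:
  V1 = 8.06·(cos(-90.0°) + j·sin(-90.0°)) = 0 - j8.06 V
  V2 = 66.3·(cos(-148.5°) + j·sin(-148.5°)) = -56.53 - j34.64 V
Step 2 — Sum components: V_total = -56.53 - j42.7 V.
Step 3 — Convert to polar: |V_total| = 70.85 V, ∠V_total = -142.9°.

V_total = 70.85∠-142.9° V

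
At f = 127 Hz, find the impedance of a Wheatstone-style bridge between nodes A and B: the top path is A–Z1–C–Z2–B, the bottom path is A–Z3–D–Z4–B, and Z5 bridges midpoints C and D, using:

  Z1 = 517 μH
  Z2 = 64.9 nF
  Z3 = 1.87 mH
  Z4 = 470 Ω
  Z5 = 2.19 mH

Step 1 — Angular frequency: ω = 2π·f = 2π·127 = 798 rad/s.
Step 2 — Component impedances:
  Z1: Z = jωL = j·798·0.000517 = 0 + j0.4125 Ω
  Z2: Z = 1/(jωC) = -j/(ω·C) = 0 - j1.931e+04 Ω
  Z3: Z = jωL = j·798·0.00187 = 0 + j1.492 Ω
  Z4: Z = R = 470 Ω
  Z5: Z = jωL = j·798·0.00219 = 0 + j1.748 Ω
Step 3 — Bridge requires nodal analysis (the Z5 bridge couples midpoints C and D, so the two paths cannot be reduced to a simple series/parallel combination). Setting node B to ground and injecting 1 A at node A, the 3-node admittance system at A, C, D solves to V_A = Z_AB = 469.8 - j10.55 Ω = 469.9∠-1.3° Ω.

Z = 469.8 - j10.55 Ω = 469.9∠-1.3° Ω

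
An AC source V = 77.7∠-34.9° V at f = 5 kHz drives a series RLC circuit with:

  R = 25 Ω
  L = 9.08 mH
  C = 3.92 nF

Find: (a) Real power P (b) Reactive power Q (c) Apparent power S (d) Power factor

Step 1 — Angular frequency: ω = 2π·f = 2π·5000 = 3.142e+04 rad/s.
Step 2 — Component impedances:
  R: Z = R = 25 Ω
  L: Z = jωL = j·3.142e+04·0.00908 = 0 + j285.3 Ω
  C: Z = 1/(jωC) = -j/(ω·C) = 0 - j8120 Ω
Step 3 — Series combination: Z_total = R + L + C = 25 - j7835 Ω = 7835∠-89.8° Ω.
Step 4 — Source phasor: V = 77.7∠-34.9° V = 63.73 - j44.46 V.
Step 5 — Current: I = V / Z = 0.0057 + j0.008115 A = 0.009917∠54.9° A.
Step 6 — Complex power: S = V·I* = 0.002459 - j0.7706 VA.
Step 7 — Real power: P = Re(S) = 0.002459 W.
Step 8 — Reactive power: Q = Im(S) = -0.7706 VAR.
Step 9 — Apparent power: |S| = 0.7706 VA.
Step 10 — Power factor: PF = P/|S| = 0.003191 (leading).

(a) P = 0.002459 W  (b) Q = -0.7706 VAR  (c) S = 0.7706 VA  (d) PF = 0.003191 (leading)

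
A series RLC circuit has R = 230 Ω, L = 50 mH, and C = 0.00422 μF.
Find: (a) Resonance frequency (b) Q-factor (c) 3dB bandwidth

Step 1 — Resonance: ω₀ = 1/√(LC) = 1/√(0.05·4.22e-09) = 6.884e+04 rad/s.
Step 2 — f₀ = ω₀/(2π) = 1.096e+04 Hz.
Step 3 — Series Q: Q = ω₀L/R = 6.884e+04·0.05/230 = 14.97.
Step 4 — Bandwidth: Δω = ω₀/Q = 4600 rad/s; BW = Δω/(2π) = 732.1 Hz.

(a) f₀ = 1.096e+04 Hz  (b) Q = 14.97  (c) BW = 732.1 Hz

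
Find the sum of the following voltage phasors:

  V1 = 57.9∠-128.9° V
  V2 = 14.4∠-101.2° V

Step 1 — Convert each phasor to rectangular form:
  V1 = 57.9·(cos(-128.9°) + j·sin(-128.9°)) = -36.36 - j45.06 V
  V2 = 14.4·(cos(-101.2°) + j·sin(-101.2°)) = -2.797 - j14.13 V
Step 2 — Sum components: V_total = -39.16 - j59.19 V.
Step 3 — Convert to polar: |V_total| = 70.97 V, ∠V_total = -123.5°.

V_total = 70.97∠-123.5° V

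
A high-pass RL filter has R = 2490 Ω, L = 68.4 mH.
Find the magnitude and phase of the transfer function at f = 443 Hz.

Step 1 — Angular frequency: ω = 2π·443 = 2783 rad/s.
Step 2 — Transfer function: H(jω) = jωL/(R + jωL).
Step 3 — Numerator jωL = j·190.4; denominator R + jωL = 2490 + j190.4.
Step 4 — H = 0.005812 + j0.07602.
Step 5 — Magnitude: |H| = 0.07624 (-22.4 dB); phase: φ = 85.6°.

|H| = 0.07624 (-22.4 dB), φ = 85.6°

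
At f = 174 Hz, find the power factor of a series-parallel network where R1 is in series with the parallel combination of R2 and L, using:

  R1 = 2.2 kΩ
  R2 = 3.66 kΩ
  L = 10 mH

Step 1 — Angular frequency: ω = 2π·f = 2π·174 = 1093 rad/s.
Step 2 — Component impedances:
  R1: Z = R = 2200 Ω
  R2: Z = R = 3660 Ω
  L: Z = jωL = j·1093·0.01 = 0 + j10.93 Ω
Step 3 — Parallel branch: R2 || L = 1/(1/R2 + 1/L) = 0.03266 + j10.93 Ω.
Step 4 — Series with R1: Z_total = R1 + (R2 || L) = 2200 + j10.93 Ω = 2200∠0.3° Ω.
Step 5 — Power factor: PF = cos(φ) = Re(Z)/|Z| = 2200/2200 = 1.
Step 6 — Type: Im(Z) = 10.93 ⇒ lagging (phase φ = 0.3°).

PF = 1 (lagging, φ = 0.3°)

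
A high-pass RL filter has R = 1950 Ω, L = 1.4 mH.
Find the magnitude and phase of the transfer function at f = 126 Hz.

Step 1 — Angular frequency: ω = 2π·126 = 791.7 rad/s.
Step 2 — Transfer function: H(jω) = jωL/(R + jωL).
Step 3 — Numerator jωL = j·1.108; denominator R + jωL = 1950 + j1.108.
Step 4 — H = 3.231e-07 + j0.0005684.
Step 5 — Magnitude: |H| = 0.0005684 (-64.9 dB); phase: φ = 90.0°.

|H| = 0.0005684 (-64.9 dB), φ = 90.0°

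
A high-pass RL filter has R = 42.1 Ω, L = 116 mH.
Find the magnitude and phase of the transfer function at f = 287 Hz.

Step 1 — Angular frequency: ω = 2π·287 = 1803 rad/s.
Step 2 — Transfer function: H(jω) = jωL/(R + jωL).
Step 3 — Numerator jωL = j·209.2; denominator R + jωL = 42.1 + j209.2.
Step 4 — H = 0.9611 + j0.1934.
Step 5 — Magnitude: |H| = 0.9803 (-0.2 dB); phase: φ = 11.4°.

|H| = 0.9803 (-0.2 dB), φ = 11.4°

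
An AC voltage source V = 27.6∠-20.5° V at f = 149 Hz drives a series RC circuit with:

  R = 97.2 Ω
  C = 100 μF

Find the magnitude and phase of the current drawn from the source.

Step 1 — Angular frequency: ω = 2π·f = 2π·149 = 936.2 rad/s.
Step 2 — Component impedances:
  R: Z = R = 97.2 Ω
  C: Z = 1/(jωC) = -j/(ω·C) = 0 - j10.68 Ω
Step 3 — Series combination: Z_total = R + C = 97.2 - j10.68 Ω = 97.79∠-6.3° Ω.
Step 4 — Source phasor: V = 27.6∠-20.5° V = 25.85 - j9.666 V.
Step 5 — Ohm's law: I = V / Z_total = (25.85 - j9.666) / (97.2 - j10.68) = 0.2736 - j0.06938 A.
Step 6 — Convert to polar: |I| = 0.2823 A, ∠I = -14.2°.

I = 0.2823∠-14.2° A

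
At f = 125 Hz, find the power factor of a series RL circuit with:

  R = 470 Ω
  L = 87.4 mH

Step 1 — Angular frequency: ω = 2π·f = 2π·125 = 785.4 rad/s.
Step 2 — Component impedances:
  R: Z = R = 470 Ω
  L: Z = jωL = j·785.4·0.0874 = 0 + j68.64 Ω
Step 3 — Series combination: Z_total = R + L = 470 + j68.64 Ω = 475∠8.3° Ω.
Step 4 — Power factor: PF = cos(φ) = Re(Z)/|Z| = 470/475 = 0.9895.
Step 5 — Type: Im(Z) = 68.64 ⇒ lagging (phase φ = 8.3°).

PF = 0.9895 (lagging, φ = 8.3°)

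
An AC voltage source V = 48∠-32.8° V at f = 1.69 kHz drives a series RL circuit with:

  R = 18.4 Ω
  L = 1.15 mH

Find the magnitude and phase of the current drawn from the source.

Step 1 — Angular frequency: ω = 2π·f = 2π·1690 = 1.062e+04 rad/s.
Step 2 — Component impedances:
  R: Z = R = 18.4 Ω
  L: Z = jωL = j·1.062e+04·0.00115 = 0 + j12.21 Ω
Step 3 — Series combination: Z_total = R + L = 18.4 + j12.21 Ω = 22.08∠33.6° Ω.
Step 4 — Source phasor: V = 48∠-32.8° V = 40.35 - j26 V.
Step 5 — Ohm's law: I = V / Z_total = (40.35 - j26) / (18.4 + j12.21) = 0.8712 - j1.991 A.
Step 6 — Convert to polar: |I| = 2.174 A, ∠I = -66.4°.

I = 2.174∠-66.4° A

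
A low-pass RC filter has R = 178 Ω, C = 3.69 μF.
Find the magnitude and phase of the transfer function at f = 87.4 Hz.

Step 1 — Angular frequency: ω = 2π·87.4 = 549.2 rad/s.
Step 2 — Transfer function: H(jω) = 1/(1 + jωRC).
Step 3 — Denominator: 1 + jωRC = 1 + j·549.2·178·3.69e-06 = 1 + j0.3607.
Step 4 — H = 0.8849 - j0.3192.
Step 5 — Magnitude: |H| = 0.9407 (-0.5 dB); phase: φ = -19.8°.

|H| = 0.9407 (-0.5 dB), φ = -19.8°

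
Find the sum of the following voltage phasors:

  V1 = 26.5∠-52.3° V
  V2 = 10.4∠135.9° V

Step 1 — Convert each phasor to rectangular form:
  V1 = 26.5·(cos(-52.3°) + j·sin(-52.3°)) = 16.21 - j20.97 V
  V2 = 10.4·(cos(135.9°) + j·sin(135.9°)) = -7.469 + j7.237 V
Step 2 — Sum components: V_total = 8.737 - j13.73 V.
Step 3 — Convert to polar: |V_total| = 16.27 V, ∠V_total = -57.5°.

V_total = 16.27∠-57.5° V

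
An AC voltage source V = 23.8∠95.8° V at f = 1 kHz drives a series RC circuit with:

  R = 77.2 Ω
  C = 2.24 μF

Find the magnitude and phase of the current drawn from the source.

Step 1 — Angular frequency: ω = 2π·f = 2π·1000 = 6283 rad/s.
Step 2 — Component impedances:
  R: Z = R = 77.2 Ω
  C: Z = 1/(jωC) = -j/(ω·C) = 0 - j71.05 Ω
Step 3 — Series combination: Z_total = R + C = 77.2 - j71.05 Ω = 104.9∠-42.6° Ω.
Step 4 — Source phasor: V = 23.8∠95.8° V = -2.405 + j23.68 V.
Step 5 — Ohm's law: I = V / Z_total = (-2.405 + j23.68) / (77.2 - j71.05) = -0.1697 + j0.1505 A.
Step 6 — Convert to polar: |I| = 0.2268 A, ∠I = 138.4°.

I = 0.2268∠138.4° A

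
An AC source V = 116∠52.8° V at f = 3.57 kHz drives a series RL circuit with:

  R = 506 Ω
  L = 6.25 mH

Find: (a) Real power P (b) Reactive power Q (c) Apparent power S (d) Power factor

Step 1 — Angular frequency: ω = 2π·f = 2π·3570 = 2.243e+04 rad/s.
Step 2 — Component impedances:
  R: Z = R = 506 Ω
  L: Z = jωL = j·2.243e+04·0.00625 = 0 + j140.2 Ω
Step 3 — Series combination: Z_total = R + L = 506 + j140.2 Ω = 525.1∠15.5° Ω.
Step 4 — Source phasor: V = 116∠52.8° V = 70.13 + j92.4 V.
Step 5 — Current: I = V / Z = 0.1757 + j0.1339 A = 0.2209∠37.3° A.
Step 6 — Complex power: S = V·I* = 24.7 + j6.843 VA.
Step 7 — Real power: P = Re(S) = 24.7 W.
Step 8 — Reactive power: Q = Im(S) = 6.843 VAR.
Step 9 — Apparent power: |S| = 25.63 VA.
Step 10 — Power factor: PF = P/|S| = 0.9637 (lagging).

(a) P = 24.7 W  (b) Q = 6.843 VAR  (c) S = 25.63 VA  (d) PF = 0.9637 (lagging)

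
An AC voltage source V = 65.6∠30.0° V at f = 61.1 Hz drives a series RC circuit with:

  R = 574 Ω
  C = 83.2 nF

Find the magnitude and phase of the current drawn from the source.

Step 1 — Angular frequency: ω = 2π·f = 2π·61.1 = 383.9 rad/s.
Step 2 — Component impedances:
  R: Z = R = 574 Ω
  C: Z = 1/(jωC) = -j/(ω·C) = 0 - j3.131e+04 Ω
Step 3 — Series combination: Z_total = R + C = 574 - j3.131e+04 Ω = 3.131e+04∠-88.9° Ω.
Step 4 — Source phasor: V = 65.6∠30.0° V = 56.81 + j32.8 V.
Step 5 — Ohm's law: I = V / Z_total = (56.81 + j32.8) / (574 - j3.131e+04) = -0.001014 + j0.001833 A.
Step 6 — Convert to polar: |I| = 0.002095 A, ∠I = 118.9°.

I = 0.002095∠118.9° A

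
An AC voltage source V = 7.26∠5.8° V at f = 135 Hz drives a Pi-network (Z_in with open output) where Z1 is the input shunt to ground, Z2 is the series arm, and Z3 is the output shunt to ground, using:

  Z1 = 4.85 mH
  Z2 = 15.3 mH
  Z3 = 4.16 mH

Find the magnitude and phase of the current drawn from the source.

Step 1 — Angular frequency: ω = 2π·f = 2π·135 = 848.2 rad/s.
Step 2 — Component impedances:
  Z1: Z = jωL = j·848.2·0.00485 = 0 + j4.114 Ω
  Z2: Z = jωL = j·848.2·0.0153 = 0 + j12.98 Ω
  Z3: Z = jωL = j·848.2·0.00416 = 0 + j3.529 Ω
Step 3 — With open output, the series arm Z2 and the output shunt Z3 appear in series to ground: Z2 + Z3 = 0 + j16.51 Ω.
Step 4 — Parallel with input shunt Z1: Z_in = Z1 || (Z2 + Z3) = 0 + j3.293 Ω = 3.293∠90.0° Ω.
Step 5 — Source phasor: V = 7.26∠5.8° V = 7.223 + j0.7337 V.
Step 6 — Ohm's law: I = V / Z_total = (7.223 + j0.7337) / (0 + j3.293) = 0.2228 - j2.193 A.
Step 7 — Convert to polar: |I| = 2.205 A, ∠I = -84.2°.

I = 2.205∠-84.2° A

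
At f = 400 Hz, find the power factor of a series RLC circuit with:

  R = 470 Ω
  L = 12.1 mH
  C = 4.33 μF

Step 1 — Angular frequency: ω = 2π·f = 2π·400 = 2513 rad/s.
Step 2 — Component impedances:
  R: Z = R = 470 Ω
  L: Z = jωL = j·2513·0.0121 = 0 + j30.41 Ω
  C: Z = 1/(jωC) = -j/(ω·C) = 0 - j91.89 Ω
Step 3 — Series combination: Z_total = R + L + C = 470 - j61.48 Ω = 474∠-7.5° Ω.
Step 4 — Power factor: PF = cos(φ) = Re(Z)/|Z| = 470/474 = 0.9916.
Step 5 — Type: Im(Z) = -61.48 ⇒ leading (phase φ = -7.5°).

PF = 0.9916 (leading, φ = -7.5°)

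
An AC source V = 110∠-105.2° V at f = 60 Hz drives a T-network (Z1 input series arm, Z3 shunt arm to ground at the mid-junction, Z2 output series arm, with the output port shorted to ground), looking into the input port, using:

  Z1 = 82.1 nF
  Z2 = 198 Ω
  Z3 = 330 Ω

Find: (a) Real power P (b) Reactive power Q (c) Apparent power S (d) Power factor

Step 1 — Angular frequency: ω = 2π·f = 2π·60 = 377 rad/s.
Step 2 — Component impedances:
  Z1: Z = 1/(jωC) = -j/(ω·C) = 0 - j3.231e+04 Ω
  Z2: Z = R = 198 Ω
  Z3: Z = R = 330 Ω
Step 3 — With the output port shorted to ground, the output series arm Z2 runs from the junction to ground; the shunt arm Z3 also runs from the junction to ground. They appear in parallel: Z3 || Z2 = 123.8 Ω.
Step 4 — Series with input arm Z1: Z_in = Z1 + (Z3 || Z2) = 123.8 - j3.231e+04 Ω = 3.231e+04∠-89.8° Ω.
Step 5 — Source phasor: V = 110∠-105.2° V = -28.84 - j106.2 V.
Step 6 — Current: I = V / Z = 0.003282 - j0.0009052 A = 0.003405∠-15.4° A.
Step 7 — Complex power: S = V·I* = 0.001434 - j0.3745 VA.
Step 8 — Real power: P = Re(S) = 0.001434 W.
Step 9 — Reactive power: Q = Im(S) = -0.3745 VAR.
Step 10 — Apparent power: |S| = 0.3745 VA.
Step 11 — Power factor: PF = P/|S| = 0.00383 (leading).

(a) P = 0.001434 W  (b) Q = -0.3745 VAR  (c) S = 0.3745 VA  (d) PF = 0.00383 (leading)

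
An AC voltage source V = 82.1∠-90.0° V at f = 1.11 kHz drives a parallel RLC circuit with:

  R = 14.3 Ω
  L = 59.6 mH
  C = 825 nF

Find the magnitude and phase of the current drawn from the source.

Step 1 — Angular frequency: ω = 2π·f = 2π·1110 = 6974 rad/s.
Step 2 — Component impedances:
  R: Z = R = 14.3 Ω
  L: Z = jωL = j·6974·0.0596 = 0 + j415.7 Ω
  C: Z = 1/(jωC) = -j/(ω·C) = 0 - j173.8 Ω
Step 3 — Parallel combination: 1/Z_total = 1/R + 1/L + 1/C; Z_total = 14.27 - j0.6831 Ω = 14.28∠-2.7° Ω.
Step 4 — Source phasor: V = 82.1∠-90.0° V = 0 - j82.1 V.
Step 5 — Ohm's law: I = V / Z_total = (0 - j82.1) / (14.27 - j0.6831) = 0.2749 - j5.741 A.
Step 6 — Convert to polar: |I| = 5.748 A, ∠I = -87.3°.

I = 5.748∠-87.3° A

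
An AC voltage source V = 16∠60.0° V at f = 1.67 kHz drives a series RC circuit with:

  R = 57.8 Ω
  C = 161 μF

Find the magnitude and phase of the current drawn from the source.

Step 1 — Angular frequency: ω = 2π·f = 2π·1670 = 1.049e+04 rad/s.
Step 2 — Component impedances:
  R: Z = R = 57.8 Ω
  C: Z = 1/(jωC) = -j/(ω·C) = 0 - j0.5919 Ω
Step 3 — Series combination: Z_total = R + C = 57.8 - j0.5919 Ω = 57.8∠-0.6° Ω.
Step 4 — Source phasor: V = 16∠60.0° V = 8 + j13.86 V.
Step 5 — Ohm's law: I = V / Z_total = (8 + j13.86) / (57.8 - j0.5919) = 0.1359 + j0.2411 A.
Step 6 — Convert to polar: |I| = 0.2768 A, ∠I = 60.6°.

I = 0.2768∠60.6° A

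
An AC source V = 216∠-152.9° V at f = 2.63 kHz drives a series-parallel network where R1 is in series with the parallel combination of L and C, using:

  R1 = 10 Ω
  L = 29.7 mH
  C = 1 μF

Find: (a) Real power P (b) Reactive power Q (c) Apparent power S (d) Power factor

Step 1 — Angular frequency: ω = 2π·f = 2π·2630 = 1.652e+04 rad/s.
Step 2 — Component impedances:
  R1: Z = R = 10 Ω
  L: Z = jωL = j·1.652e+04·0.0297 = 0 + j490.8 Ω
  C: Z = 1/(jωC) = -j/(ω·C) = 0 - j60.52 Ω
Step 3 — Parallel branch: L || C = 1/(1/L + 1/C) = 0 - j69.03 Ω.
Step 4 — Series with R1: Z_total = R1 + (L || C) = 10 - j69.03 Ω = 69.75∠-81.8° Ω.
Step 5 — Source phasor: V = 216∠-152.9° V = -192.3 - j98.4 V.
Step 6 — Current: I = V / Z = 1.001 - j2.931 A = 3.097∠-71.1° A.
Step 7 — Complex power: S = V·I* = 95.91 - j662 VA.
Step 8 — Real power: P = Re(S) = 95.91 W.
Step 9 — Reactive power: Q = Im(S) = -662 VAR.
Step 10 — Apparent power: |S| = 668.9 VA.
Step 11 — Power factor: PF = P/|S| = 0.1434 (leading).

(a) P = 95.91 W  (b) Q = -662 VAR  (c) S = 668.9 VA  (d) PF = 0.1434 (leading)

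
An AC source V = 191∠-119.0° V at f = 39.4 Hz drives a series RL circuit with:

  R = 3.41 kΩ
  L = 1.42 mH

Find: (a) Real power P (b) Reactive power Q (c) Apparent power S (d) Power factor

Step 1 — Angular frequency: ω = 2π·f = 2π·39.4 = 247.6 rad/s.
Step 2 — Component impedances:
  R: Z = R = 3410 Ω
  L: Z = jωL = j·247.6·0.00142 = 0 + j0.3515 Ω
Step 3 — Series combination: Z_total = R + L = 3410 + j0.3515 Ω = 3410∠0.0° Ω.
Step 4 — Source phasor: V = 191∠-119.0° V = -92.6 - j167.1 V.
Step 5 — Current: I = V / Z = -0.02716 - j0.04899 A = 0.05601∠-119.0° A.
Step 6 — Complex power: S = V·I* = 10.7 + j0.001103 VA.
Step 7 — Real power: P = Re(S) = 10.7 W.
Step 8 — Reactive power: Q = Im(S) = 0.001103 VAR.
Step 9 — Apparent power: |S| = 10.7 VA.
Step 10 — Power factor: PF = P/|S| = 1 (lagging).

(a) P = 10.7 W  (b) Q = 0.001103 VAR  (c) S = 10.7 VA  (d) PF = 1 (lagging)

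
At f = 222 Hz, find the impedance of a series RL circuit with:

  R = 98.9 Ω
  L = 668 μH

Step 1 — Angular frequency: ω = 2π·f = 2π·222 = 1395 rad/s.
Step 2 — Component impedances:
  R: Z = R = 98.9 Ω
  L: Z = jωL = j·1395·0.000668 = 0 + j0.9318 Ω
Step 3 — Series combination: Z_total = R + L = 98.9 + j0.9318 Ω = 98.9∠0.5° Ω.

Z = 98.9 + j0.9318 Ω = 98.9∠0.5° Ω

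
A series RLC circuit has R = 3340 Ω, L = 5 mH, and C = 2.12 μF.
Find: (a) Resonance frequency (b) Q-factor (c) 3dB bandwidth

Step 1 — Resonance: ω₀ = 1/√(LC) = 1/√(0.005·2.12e-06) = 9713 rad/s.
Step 2 — f₀ = ω₀/(2π) = 1546 Hz.
Step 3 — Series Q: Q = ω₀L/R = 9713·0.005/3340 = 0.01454.
Step 4 — Bandwidth: Δω = ω₀/Q = 6.68e+05 rad/s; BW = Δω/(2π) = 1.063e+05 Hz.

(a) f₀ = 1546 Hz  (b) Q = 0.01454  (c) BW = 1.063e+05 Hz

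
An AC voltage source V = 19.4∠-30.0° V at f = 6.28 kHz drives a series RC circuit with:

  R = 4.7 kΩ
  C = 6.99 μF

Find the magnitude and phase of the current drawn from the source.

Step 1 — Angular frequency: ω = 2π·f = 2π·6280 = 3.946e+04 rad/s.
Step 2 — Component impedances:
  R: Z = R = 4700 Ω
  C: Z = 1/(jωC) = -j/(ω·C) = 0 - j3.626 Ω
Step 3 — Series combination: Z_total = R + C = 4700 - j3.626 Ω = 4700∠-0.0° Ω.
Step 4 — Source phasor: V = 19.4∠-30.0° V = 16.8 - j9.7 V.
Step 5 — Ohm's law: I = V / Z_total = (16.8 - j9.7) / (4700 - j3.626) = 0.003576 - j0.002061 A.
Step 6 — Convert to polar: |I| = 0.004128 A, ∠I = -30.0°.

I = 0.004128∠-30.0° A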